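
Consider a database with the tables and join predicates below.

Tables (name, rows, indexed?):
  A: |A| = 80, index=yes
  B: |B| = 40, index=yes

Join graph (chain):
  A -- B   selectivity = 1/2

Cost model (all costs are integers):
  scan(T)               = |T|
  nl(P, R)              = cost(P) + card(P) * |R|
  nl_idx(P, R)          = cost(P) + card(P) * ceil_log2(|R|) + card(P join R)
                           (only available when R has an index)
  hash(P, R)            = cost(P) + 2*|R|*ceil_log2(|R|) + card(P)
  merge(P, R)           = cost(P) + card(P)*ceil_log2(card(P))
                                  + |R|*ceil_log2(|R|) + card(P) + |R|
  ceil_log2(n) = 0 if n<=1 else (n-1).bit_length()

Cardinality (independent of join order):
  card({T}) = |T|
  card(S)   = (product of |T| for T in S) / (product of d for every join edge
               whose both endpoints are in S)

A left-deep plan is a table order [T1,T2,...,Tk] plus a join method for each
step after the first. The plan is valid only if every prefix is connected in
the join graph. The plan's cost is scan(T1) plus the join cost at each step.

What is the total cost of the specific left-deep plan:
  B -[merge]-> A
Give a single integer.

960

step 1: scan B: cost=40, card=40
step 2: join A via merge
    card(P join A) = 40*80/(2) = 1600
    cost = 40 + 40*6 + 80*7 + 40 + 80 = 960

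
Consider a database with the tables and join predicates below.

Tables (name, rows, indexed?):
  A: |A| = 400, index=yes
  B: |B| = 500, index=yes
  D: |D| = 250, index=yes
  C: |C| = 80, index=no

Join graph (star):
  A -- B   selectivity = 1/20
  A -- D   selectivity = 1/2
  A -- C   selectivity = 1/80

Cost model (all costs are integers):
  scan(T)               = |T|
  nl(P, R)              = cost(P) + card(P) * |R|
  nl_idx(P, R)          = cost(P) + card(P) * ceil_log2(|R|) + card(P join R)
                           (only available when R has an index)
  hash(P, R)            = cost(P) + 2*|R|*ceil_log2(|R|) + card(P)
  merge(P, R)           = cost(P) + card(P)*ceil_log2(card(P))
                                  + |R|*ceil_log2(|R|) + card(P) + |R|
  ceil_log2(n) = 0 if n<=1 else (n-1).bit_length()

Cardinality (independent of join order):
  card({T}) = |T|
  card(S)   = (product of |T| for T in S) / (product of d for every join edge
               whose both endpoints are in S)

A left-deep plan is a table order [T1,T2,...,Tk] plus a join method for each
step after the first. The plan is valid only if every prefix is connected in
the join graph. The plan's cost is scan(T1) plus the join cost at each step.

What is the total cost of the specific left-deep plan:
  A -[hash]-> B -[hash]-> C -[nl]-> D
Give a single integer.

step 1: scan A: cost=400, card=400
step 2: join B via hash
    card(P join B) = 400*500/(20) = 10000
    cost = 400 + 2*500*9 + 400 = 9800
step 3: join C via hash
    card(P join C) = 10000*80/(80) = 10000
    cost = 9800 + 2*80*7 + 10000 = 20920
step 4: join D via nl
    card(P join D) = 10000*250/(2) = 1250000
    cost = 20920 + 10000*250 = 2520920

2520920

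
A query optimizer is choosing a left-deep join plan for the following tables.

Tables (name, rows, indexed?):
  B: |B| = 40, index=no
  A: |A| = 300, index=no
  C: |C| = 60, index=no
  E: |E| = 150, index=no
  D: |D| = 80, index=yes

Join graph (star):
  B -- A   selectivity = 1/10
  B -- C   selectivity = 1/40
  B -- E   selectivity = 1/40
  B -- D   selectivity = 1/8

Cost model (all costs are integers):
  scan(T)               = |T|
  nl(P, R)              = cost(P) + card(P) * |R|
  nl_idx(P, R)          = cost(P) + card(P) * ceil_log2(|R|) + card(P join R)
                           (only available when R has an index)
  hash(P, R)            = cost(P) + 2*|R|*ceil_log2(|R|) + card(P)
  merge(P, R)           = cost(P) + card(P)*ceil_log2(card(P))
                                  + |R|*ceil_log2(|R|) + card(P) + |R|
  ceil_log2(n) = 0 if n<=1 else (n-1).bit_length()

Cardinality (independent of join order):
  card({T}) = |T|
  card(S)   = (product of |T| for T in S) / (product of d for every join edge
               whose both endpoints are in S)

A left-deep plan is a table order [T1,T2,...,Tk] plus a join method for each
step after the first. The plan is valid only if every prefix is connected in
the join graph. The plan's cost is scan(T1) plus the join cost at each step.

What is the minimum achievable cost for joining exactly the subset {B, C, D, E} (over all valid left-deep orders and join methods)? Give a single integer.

Selinger DP over subsets of {B,C,D,E}:
  {B}: scan cost=40, card=40
  {C}: scan cost=60, card=60
  {E}: scan cost=150, card=150
  {D}: scan cost=80, card=80
  {BC}: card=60; try (B,hash)→600, (C,merge)→740, (B,merge)→760, (C,hash)→800, (C,nl)→2440, (B,nl)→2460; best=600 via (B,hash)
  {BE}: card=150; try (B,hash)→780, (E,merge)→1670, (B,merge)→1780, (E,hash)→2480, (E,nl)→6040, (B,nl)→6150; best=780 via (B,hash)
  {BD}: card=400; try (B,hash)→640, (D,nl_idx)→720, (D,merge)→960, (B,merge)→1000, (D,hash)→1200, (D,nl)→3240 …(+1); best=640 via (B,hash)
  {BCE}: card=225; try (C,hash)→1650, (E,merge)→2370, (C,merge)→2550, (E,hash)→3060, (E,nl)→9600, (C,nl)→9780; best=1650 via (C,hash)
  {BCD}: card=600; try (D,nl_idx)→1620, (D,merge)→1660, (C,hash)→1760, (D,hash)→1780, (C,merge)→5060, (D,nl)→5400 …(+1); best=1620 via (D,nl_idx)
  {BDE}: card=1500; try (D,hash)→2050, (D,merge)→2770, (D,nl_idx)→3330, (E,hash)→3440, (E,merge)→5990, (D,nl)→12780 …(+1); best=2050 via (D,hash)
  {BCDE}: card=2250; try (D,hash)→2995, (C,hash)→4270, (D,merge)→4315, (E,hash)→4620, (D,nl_idx)→5475, (E,merge)→9570 …(+4); best=2995 via (D,hash)

2995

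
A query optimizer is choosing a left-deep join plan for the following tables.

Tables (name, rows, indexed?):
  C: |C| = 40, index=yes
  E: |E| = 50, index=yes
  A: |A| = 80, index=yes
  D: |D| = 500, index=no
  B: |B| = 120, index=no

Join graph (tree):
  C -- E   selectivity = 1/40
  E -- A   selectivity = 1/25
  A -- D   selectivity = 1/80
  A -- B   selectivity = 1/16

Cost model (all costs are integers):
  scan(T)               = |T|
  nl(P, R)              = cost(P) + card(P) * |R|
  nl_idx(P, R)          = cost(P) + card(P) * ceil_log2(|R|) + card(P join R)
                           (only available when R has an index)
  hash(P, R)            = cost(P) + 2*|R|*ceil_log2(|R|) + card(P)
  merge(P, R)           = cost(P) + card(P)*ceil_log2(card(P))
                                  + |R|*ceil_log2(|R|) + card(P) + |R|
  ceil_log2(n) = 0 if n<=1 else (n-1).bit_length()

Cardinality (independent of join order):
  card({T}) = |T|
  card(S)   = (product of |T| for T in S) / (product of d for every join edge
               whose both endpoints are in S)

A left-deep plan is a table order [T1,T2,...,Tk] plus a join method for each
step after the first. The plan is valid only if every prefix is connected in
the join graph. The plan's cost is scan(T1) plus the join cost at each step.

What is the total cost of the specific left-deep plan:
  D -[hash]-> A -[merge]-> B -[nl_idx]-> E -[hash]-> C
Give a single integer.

step 1: scan D: cost=500, card=500
step 2: join A via hash
    card(P join A) = 500*80/(80) = 500
    cost = 500 + 2*80*7 + 500 = 2120
step 3: join B via merge
    card(P join B) = 500*120/(16) = 3750
    cost = 2120 + 500*9 + 120*7 + 500 + 120 = 8080
step 4: join E via nl_idx
    card(P join E) = 3750*50/(25) = 7500
    cost = 8080 + 3750*6 + 7500 = 38080
step 5: join C via hash
    card(P join C) = 7500*40/(40) = 7500
    cost = 38080 + 2*40*6 + 7500 = 46060

46060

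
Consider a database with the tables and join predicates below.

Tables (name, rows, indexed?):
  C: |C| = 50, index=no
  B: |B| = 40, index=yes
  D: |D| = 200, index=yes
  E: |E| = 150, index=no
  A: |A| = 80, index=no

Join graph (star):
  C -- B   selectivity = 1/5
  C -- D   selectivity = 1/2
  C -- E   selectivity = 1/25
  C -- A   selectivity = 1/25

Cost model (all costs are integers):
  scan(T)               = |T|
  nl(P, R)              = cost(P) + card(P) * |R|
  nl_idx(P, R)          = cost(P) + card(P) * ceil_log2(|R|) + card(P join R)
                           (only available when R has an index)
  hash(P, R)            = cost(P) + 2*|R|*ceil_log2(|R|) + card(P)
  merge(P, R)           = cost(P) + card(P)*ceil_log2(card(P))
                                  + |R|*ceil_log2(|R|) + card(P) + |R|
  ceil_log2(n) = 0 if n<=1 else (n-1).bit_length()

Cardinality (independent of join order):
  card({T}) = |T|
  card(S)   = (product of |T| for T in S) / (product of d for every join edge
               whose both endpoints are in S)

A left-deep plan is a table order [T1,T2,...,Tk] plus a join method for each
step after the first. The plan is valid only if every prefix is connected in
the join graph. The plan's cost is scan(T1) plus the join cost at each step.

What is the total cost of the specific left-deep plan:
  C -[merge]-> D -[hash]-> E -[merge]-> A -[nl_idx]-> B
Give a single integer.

step 1: scan C: cost=50, card=50
step 2: join D via merge
    card(P join D) = 50*200/(2) = 5000
    cost = 50 + 50*6 + 200*8 + 50 + 200 = 2200
step 3: join E via hash
    card(P join E) = 5000*150/(25) = 30000
    cost = 2200 + 2*150*8 + 5000 = 9600
step 4: join A via merge
    card(P join A) = 30000*80/(25) = 96000
    cost = 9600 + 30000*15 + 80*7 + 30000 + 80 = 490240
step 5: join B via nl_idx
    card(P join B) = 96000*40/(5) = 768000
    cost = 490240 + 96000*6 + 768000 = 1834240

1834240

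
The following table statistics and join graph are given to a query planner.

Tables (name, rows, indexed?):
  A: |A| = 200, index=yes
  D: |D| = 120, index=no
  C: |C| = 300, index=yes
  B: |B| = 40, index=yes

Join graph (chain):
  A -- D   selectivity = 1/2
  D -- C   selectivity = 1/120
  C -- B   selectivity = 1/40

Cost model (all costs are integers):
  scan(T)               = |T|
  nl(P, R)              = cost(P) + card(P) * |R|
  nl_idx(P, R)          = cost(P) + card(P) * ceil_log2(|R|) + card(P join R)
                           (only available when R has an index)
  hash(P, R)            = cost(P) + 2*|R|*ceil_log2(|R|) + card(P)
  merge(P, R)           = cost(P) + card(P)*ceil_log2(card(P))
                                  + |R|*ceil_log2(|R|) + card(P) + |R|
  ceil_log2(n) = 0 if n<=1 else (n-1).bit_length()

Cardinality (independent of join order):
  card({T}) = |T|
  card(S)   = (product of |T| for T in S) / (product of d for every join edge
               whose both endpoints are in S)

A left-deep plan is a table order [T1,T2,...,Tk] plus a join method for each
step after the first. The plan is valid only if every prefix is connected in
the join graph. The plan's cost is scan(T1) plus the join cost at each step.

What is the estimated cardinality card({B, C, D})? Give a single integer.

Tables in S: B(40), C(300), D(120)
Edges inside S: D-C(d=120), C-B(d=40)
numerator = 40 * 300 * 120 = 1440000
denominator = 120 * 40 = 4800
card(S) = 1440000 / 4800 = 300

300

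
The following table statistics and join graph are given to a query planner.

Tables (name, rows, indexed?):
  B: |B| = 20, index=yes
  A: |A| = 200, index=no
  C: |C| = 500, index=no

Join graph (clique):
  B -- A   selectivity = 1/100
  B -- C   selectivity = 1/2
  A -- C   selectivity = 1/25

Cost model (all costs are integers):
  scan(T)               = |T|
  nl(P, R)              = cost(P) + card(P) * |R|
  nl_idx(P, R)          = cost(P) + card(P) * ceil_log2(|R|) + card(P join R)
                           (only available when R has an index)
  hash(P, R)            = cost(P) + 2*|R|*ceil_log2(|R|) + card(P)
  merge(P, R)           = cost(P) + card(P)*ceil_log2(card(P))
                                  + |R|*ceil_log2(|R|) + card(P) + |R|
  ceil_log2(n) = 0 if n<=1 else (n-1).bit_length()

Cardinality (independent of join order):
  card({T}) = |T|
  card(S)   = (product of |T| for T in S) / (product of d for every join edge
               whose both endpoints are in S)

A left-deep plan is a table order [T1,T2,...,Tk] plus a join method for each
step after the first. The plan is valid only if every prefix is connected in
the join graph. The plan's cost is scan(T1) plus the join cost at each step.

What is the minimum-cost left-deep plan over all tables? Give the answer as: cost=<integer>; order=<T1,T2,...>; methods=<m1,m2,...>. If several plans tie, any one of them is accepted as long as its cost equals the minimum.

Selinger DP (subsets sized 1..n):
  {B}: scan cost=20, card=20
  {A}: scan cost=200, card=200
  {C}: scan cost=500, card=500
  {AB}: card=40; try (B,hash)→600, (B,nl_idx)→1240, (A,merge)→1940, (B,merge)→2120, (A,hash)→3240, (A,nl)→4020 …(+1); best=600 via (B,hash)
  {BC}: card=5000; try (B,hash)→1200, (C,merge)→5140, (B,merge)→5620, (B,nl_idx)→8000, (C,hash)→9040, (C,nl)→10020 …(+1); best=1200 via (B,hash)
  {AC}: card=4000; try (A,hash)→4200, (C,merge)→7000, (A,merge)→7300, (C,hash)→9400, (C,nl)→100200, (A,nl)→100500; best=4200 via (A,hash)
  {ABC}: card=400; try (C,merge)→5880, (B,hash)→8400, (A,hash)→9400, (C,hash)→9640, (C,nl)→20600, (B,nl_idx)→24600 …(+4); best=5880 via (C,merge)

cost=5880; order=A,B,C; methods=hash,merge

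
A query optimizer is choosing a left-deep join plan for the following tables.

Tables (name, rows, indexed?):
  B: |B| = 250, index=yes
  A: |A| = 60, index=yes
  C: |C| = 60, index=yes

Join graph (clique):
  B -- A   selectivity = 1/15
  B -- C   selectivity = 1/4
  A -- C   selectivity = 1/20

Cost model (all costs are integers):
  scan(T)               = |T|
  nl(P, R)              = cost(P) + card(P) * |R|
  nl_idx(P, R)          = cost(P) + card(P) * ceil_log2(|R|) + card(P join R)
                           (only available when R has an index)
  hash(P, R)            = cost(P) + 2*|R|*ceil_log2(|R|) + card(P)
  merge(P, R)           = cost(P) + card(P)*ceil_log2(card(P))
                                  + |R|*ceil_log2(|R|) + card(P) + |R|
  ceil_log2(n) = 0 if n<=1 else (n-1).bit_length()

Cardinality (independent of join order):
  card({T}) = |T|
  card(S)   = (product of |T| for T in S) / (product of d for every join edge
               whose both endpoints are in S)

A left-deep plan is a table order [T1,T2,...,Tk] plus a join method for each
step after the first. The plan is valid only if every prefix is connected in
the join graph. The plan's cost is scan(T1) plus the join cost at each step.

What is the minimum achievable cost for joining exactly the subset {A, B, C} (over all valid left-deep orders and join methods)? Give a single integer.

Selinger DP over subsets of {A,B,C}:
  {B}: scan cost=250, card=250
  {A}: scan cost=60, card=60
  {C}: scan cost=60, card=60
  {AB}: card=1000; try (A,hash)→1220, (B,nl_idx)→1540, (B,merge)→2730, (A,nl_idx)→2750, (A,merge)→2920, (B,hash)→4120 …(+2); best=1220 via (A,hash)
  {BC}: card=3750; try (C,hash)→1220, (B,merge)→2730, (C,merge)→2920, (B,hash)→4120, (B,nl_idx)→4290, (C,nl_idx)→5500 …(+2); best=1220 via (C,hash)
  {AC}: card=180; try (C,nl_idx)→600, (A,nl_idx)→600, (C,hash)→840, (A,hash)→840, (C,merge)→900, (A,merge)→900 …(+2); best=600 via (C,nl_idx)
  {ABC}: card=750; try (B,nl_idx)→2790, (C,hash)→2940, (B,merge)→4470, (B,hash)→4780, (A,hash)→5690, (C,nl_idx)→7970 …(+6); best=2790 via (B,nl_idx)

2790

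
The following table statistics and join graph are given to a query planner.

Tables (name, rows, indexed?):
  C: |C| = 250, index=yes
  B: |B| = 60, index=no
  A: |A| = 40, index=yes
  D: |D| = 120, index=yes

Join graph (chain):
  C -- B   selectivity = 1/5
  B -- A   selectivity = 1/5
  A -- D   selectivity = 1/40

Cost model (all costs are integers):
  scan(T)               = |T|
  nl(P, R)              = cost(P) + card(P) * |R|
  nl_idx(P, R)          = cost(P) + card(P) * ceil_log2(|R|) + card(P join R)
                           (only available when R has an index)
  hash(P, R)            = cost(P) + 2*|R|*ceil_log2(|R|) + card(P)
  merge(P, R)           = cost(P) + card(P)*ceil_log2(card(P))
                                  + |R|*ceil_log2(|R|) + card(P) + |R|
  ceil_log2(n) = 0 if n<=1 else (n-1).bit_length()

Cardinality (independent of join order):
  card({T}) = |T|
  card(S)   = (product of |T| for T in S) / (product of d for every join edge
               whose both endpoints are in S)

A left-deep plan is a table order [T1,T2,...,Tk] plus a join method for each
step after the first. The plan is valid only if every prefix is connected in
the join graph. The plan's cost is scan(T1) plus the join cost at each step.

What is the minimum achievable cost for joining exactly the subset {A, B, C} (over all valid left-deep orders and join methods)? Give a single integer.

4700

Selinger DP over subsets of {A,B,C}:
  {C}: scan cost=250, card=250
  {B}: scan cost=60, card=60
  {A}: scan cost=40, card=40
  {BC}: card=3000; try (B,hash)→1220, (C,merge)→2730, (B,merge)→2920, (C,nl_idx)→3540, (C,hash)→4120, (C,nl)→15060 …(+1); best=1220 via (B,hash)
  {AB}: card=480; try (A,hash)→600, (B,merge)→740, (A,merge)→760, (B,hash)→800, (A,nl_idx)→900, (B,nl)→2440 …(+1); best=600 via (A,hash)
  {ABC}: card=24000; try (A,hash)→4700, (C,hash)→5080, (C,merge)→7650, (C,nl_idx)→28440, (A,merge)→40500, (A,nl_idx)→43220 …(+2); best=4700 via (A,hash)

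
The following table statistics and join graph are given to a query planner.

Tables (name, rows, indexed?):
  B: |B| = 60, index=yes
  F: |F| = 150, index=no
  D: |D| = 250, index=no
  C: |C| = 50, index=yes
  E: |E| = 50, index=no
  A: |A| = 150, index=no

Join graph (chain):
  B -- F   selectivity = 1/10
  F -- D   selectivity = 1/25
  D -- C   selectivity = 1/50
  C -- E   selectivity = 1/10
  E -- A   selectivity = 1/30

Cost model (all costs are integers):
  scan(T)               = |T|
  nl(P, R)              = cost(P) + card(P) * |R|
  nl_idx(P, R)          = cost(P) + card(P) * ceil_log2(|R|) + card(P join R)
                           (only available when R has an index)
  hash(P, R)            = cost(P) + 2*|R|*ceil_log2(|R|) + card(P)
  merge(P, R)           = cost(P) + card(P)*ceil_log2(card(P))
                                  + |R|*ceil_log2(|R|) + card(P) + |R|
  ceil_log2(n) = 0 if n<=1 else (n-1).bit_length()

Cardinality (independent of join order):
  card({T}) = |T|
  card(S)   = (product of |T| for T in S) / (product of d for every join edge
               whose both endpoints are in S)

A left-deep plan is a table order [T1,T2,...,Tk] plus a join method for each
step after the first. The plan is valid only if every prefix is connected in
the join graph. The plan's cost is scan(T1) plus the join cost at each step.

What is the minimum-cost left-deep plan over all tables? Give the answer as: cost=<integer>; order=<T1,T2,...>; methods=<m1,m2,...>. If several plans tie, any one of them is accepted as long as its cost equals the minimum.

Selinger DP (subsets sized 1..n):
  {B}: scan cost=60, card=60
  {F}: scan cost=150, card=150
  {D}: scan cost=250, card=250
  {C}: scan cost=50, card=50
  {E}: scan cost=50, card=50
  {A}: scan cost=150, card=150
  {BF}: card=900; try (B,hash)→1020, (F,merge)→1830, (B,merge)→1920, (B,nl_idx)→1950, (F,hash)→2520, (F,nl)→9060 …(+1); best=1020 via (B,hash)
  {DF}: card=1500; try (F,hash)→2900, (D,merge)→3750, (F,merge)→3850, (D,hash)→4300, (D,nl)→37650, (F,nl)→37750; best=2900 via (F,hash)
  {CD}: card=250; try (C,hash)→1100, (C,nl_idx)→2000, (D,merge)→2650, (C,merge)→2850, (D,hash)→4100, (D,nl)→12550 …(+1); best=1100 via (C,hash)
  {CE}: card=250; try (C,nl_idx)→600, (E,hash)→700, (C,hash)→700, (E,merge)→750, (C,merge)→750, (E,nl)→2550 …(+1); best=600 via (C,nl_idx)
  {AE}: card=250; try (E,hash)→900, (A,merge)→1750, (E,merge)→1850, (A,hash)→2500, (A,nl)→7550, (E,nl)→7650; best=900 via (E,hash)
  {BDF}: card=9000; try (B,hash)→5120, (D,hash)→5920, (D,merge)→13170, (B,nl_idx)→20900, (B,merge)→21320, (B,nl)→92900 …(+1); best=5120 via (B,hash)
  {CDF}: card=1500; try (F,hash)→3750, (F,merge)→4700, (C,hash)→5000, (C,nl_idx)→13400, (C,merge)→21250, (F,nl)→38600 …(+1); best=3750 via (F,hash)
  {CDE}: card=1250; try (E,hash)→1950, (E,merge)→3700, (D,hash)→4850, (D,merge)→5100, (E,nl)→13600, (D,nl)→63100; best=1950 via (E,hash)
  {ACE}: card=1250; try (C,hash)→1750, (A,hash)→3250, (C,merge)→3500, (C,nl_idx)→3650, (A,merge)→4200, (C,nl)→13400 …(+1); best=1750 via (C,hash)
  {BCDF}: card=9000; try (B,hash)→5970, (C,hash)→14720, (B,nl_idx)→21750, (B,merge)→22170, (C,nl_idx)→68120, (B,nl)→93750 …(+2); best=5970 via (B,hash)
  {CDEF}: card=7500; try (F,hash)→5600, (E,hash)→5850, (F,merge)→18300, (E,merge)→22100, (E,nl)→78750, (F,nl)→189450; best=5600 via (F,hash)
  {ACDE}: card=6250; try (A,hash)→5600, (D,hash)→7000, (A,merge)→18300, (D,merge)→19000, (A,nl)→189450, (D,nl)→314250; best=5600 via (A,hash)
  {BCDEF}: card=45000; try (B,hash)→13820, (E,hash)→15570, (B,nl_idx)→95600, (B,merge)→111020, (E,merge)→141320, (B,nl)→455600 …(+1); best=13820 via (B,hash)
  {ACDEF}: card=37500; try (F,hash)→14250, (A,hash)→15500, (F,merge)→94450, (A,merge)→111950, (F,nl)→943100, (A,nl)→1130600; best=14250 via (F,hash)
  {ABCDEF}: card=225000; try (B,hash)→52470, (A,hash)→61220, (B,nl_idx)→464250, (B,merge)→652170, (A,merge)→780170, (B,nl)→2264250 …(+1); best=52470 via (B,hash)

cost=52470; order=D,C,E,A,F,B; methods=hash,hash,hash,hash,hash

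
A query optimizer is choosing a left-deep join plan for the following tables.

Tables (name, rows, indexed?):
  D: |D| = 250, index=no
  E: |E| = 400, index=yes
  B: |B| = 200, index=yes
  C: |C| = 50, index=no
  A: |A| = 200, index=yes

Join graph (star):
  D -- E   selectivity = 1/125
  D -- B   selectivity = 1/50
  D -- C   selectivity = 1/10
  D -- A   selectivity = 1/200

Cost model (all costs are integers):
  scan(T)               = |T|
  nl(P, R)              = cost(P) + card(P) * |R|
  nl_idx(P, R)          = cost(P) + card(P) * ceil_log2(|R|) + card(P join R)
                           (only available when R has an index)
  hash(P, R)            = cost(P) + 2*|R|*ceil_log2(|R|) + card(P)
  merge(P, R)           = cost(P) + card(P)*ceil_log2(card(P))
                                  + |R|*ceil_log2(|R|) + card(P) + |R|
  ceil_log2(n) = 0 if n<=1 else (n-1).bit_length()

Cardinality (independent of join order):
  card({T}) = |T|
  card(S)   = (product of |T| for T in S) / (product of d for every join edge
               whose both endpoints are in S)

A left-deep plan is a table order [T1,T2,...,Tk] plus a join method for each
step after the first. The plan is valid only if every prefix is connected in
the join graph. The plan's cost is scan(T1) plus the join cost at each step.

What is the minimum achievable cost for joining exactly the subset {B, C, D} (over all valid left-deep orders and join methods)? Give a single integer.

4850

Selinger DP over subsets of {B,C,D}:
  {D}: scan cost=250, card=250
  {B}: scan cost=200, card=200
  {C}: scan cost=50, card=50
  {BD}: card=1000; try (B,nl_idx)→3250, (B,hash)→3700, (D,merge)→4250, (B,merge)→4300, (D,hash)→4400, (D,nl)→50200 …(+1); best=3250 via (B,nl_idx)
  {CD}: card=1250; try (C,hash)→1100, (D,merge)→2650, (C,merge)→2850, (D,hash)→4100, (D,nl)→12550, (C,nl)→12750; best=1100 via (C,hash)
  {BCD}: card=5000; try (C,hash)→4850, (B,hash)→5550, (C,merge)→14600, (B,nl_idx)→16100, (B,merge)→17900, (C,nl)→53250 …(+1); best=4850 via (C,hash)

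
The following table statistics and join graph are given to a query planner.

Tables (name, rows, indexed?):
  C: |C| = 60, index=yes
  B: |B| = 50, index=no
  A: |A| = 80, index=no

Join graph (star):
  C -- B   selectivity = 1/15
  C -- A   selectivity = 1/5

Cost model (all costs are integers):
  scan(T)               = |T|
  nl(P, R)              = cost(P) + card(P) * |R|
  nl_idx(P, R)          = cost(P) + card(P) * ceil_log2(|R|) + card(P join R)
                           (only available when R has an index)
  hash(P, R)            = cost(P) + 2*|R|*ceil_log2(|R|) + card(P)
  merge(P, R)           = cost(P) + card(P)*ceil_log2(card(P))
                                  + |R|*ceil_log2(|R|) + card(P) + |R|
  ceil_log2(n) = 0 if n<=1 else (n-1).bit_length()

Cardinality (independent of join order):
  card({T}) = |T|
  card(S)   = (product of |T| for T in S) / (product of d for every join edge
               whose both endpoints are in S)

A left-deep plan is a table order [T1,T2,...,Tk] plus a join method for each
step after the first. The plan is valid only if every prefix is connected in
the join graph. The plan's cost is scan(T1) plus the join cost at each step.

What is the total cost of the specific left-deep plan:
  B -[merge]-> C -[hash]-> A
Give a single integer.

2140

step 1: scan B: cost=50, card=50
step 2: join C via merge
    card(P join C) = 50*60/(15) = 200
    cost = 50 + 50*6 + 60*6 + 50 + 60 = 820
step 3: join A via hash
    card(P join A) = 200*80/(5) = 3200
    cost = 820 + 2*80*7 + 200 = 2140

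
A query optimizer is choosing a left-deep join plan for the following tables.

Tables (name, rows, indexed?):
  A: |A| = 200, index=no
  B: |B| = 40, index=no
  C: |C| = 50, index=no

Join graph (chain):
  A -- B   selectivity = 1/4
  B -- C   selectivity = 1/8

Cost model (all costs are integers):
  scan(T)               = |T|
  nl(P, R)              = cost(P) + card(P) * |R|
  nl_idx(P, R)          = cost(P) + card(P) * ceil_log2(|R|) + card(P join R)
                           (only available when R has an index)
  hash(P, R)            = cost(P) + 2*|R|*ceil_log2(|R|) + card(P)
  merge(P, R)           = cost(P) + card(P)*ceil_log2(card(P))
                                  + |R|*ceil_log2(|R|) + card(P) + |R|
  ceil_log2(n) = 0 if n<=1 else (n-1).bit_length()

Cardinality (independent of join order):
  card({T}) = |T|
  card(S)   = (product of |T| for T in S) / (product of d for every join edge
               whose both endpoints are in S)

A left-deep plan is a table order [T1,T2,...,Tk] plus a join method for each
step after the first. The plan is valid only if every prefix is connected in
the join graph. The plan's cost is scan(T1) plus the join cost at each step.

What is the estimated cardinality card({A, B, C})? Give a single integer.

12500

Tables in S: A(200), B(40), C(50)
Edges inside S: A-B(d=4), B-C(d=8)
numerator = 200 * 40 * 50 = 400000
denominator = 4 * 8 = 32
card(S) = 400000 / 32 = 12500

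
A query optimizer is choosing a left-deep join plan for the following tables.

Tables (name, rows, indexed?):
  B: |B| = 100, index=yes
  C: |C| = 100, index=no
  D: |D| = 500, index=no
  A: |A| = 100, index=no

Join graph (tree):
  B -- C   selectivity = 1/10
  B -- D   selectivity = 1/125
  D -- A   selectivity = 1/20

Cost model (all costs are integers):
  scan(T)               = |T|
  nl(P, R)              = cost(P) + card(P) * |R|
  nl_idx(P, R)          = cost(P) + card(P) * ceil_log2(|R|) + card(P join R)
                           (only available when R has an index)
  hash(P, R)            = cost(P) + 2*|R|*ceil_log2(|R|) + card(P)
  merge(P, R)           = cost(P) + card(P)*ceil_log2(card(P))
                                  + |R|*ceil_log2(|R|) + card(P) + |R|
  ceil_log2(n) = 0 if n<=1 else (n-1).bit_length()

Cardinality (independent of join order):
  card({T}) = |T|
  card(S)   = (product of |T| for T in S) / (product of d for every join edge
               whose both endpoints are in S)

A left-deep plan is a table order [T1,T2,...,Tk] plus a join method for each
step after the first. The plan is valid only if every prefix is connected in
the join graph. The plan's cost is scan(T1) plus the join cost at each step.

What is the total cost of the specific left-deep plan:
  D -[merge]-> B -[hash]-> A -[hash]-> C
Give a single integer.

step 1: scan D: cost=500, card=500
step 2: join B via merge
    card(P join B) = 500*100/(125) = 400
    cost = 500 + 500*9 + 100*7 + 500 + 100 = 6300
step 3: join A via hash
    card(P join A) = 400*100/(20) = 2000
    cost = 6300 + 2*100*7 + 400 = 8100
step 4: join C via hash
    card(P join C) = 2000*100/(10) = 20000
    cost = 8100 + 2*100*7 + 2000 = 11500

11500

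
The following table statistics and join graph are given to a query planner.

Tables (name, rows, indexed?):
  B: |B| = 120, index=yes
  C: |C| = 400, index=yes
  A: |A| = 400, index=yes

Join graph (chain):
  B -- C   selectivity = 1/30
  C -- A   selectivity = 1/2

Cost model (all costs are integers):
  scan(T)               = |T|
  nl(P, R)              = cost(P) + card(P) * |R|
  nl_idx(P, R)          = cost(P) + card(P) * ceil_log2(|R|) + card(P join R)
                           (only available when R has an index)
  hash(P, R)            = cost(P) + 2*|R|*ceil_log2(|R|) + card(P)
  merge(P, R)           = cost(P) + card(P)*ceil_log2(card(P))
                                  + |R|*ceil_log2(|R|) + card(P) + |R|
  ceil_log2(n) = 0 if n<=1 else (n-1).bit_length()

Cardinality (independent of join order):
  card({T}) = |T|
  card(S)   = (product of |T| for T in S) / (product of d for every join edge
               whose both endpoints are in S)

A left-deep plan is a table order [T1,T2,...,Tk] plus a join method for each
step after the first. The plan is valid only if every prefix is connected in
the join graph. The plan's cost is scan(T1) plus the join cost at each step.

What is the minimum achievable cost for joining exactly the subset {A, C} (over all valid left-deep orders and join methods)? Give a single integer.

Selinger DP over subsets of {A,C}:
  {C}: scan cost=400, card=400
  {A}: scan cost=400, card=400
  {AC}: card=80000; try (C,hash)→8000, (A,hash)→8000, (C,merge)→8400, (A,merge)→8400, (C,nl_idx)→84000, (A,nl_idx)→84000 …(+2); best=8000 via (C,hash)

8000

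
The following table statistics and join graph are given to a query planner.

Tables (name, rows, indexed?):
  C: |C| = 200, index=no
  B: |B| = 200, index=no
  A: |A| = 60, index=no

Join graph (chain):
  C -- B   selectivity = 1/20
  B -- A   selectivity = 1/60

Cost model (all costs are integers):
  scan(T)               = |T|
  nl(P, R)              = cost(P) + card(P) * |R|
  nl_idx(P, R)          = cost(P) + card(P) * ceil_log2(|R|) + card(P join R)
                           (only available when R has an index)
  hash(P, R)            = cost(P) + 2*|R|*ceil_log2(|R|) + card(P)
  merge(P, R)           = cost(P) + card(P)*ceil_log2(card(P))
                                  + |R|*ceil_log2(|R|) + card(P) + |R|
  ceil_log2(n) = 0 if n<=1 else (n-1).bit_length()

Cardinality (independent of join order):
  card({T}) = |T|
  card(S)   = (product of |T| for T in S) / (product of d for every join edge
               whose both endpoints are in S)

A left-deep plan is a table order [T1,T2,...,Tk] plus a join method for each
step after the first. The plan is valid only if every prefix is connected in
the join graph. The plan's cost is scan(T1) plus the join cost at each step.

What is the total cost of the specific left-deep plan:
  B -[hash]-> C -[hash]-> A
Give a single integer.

step 1: scan B: cost=200, card=200
step 2: join C via hash
    card(P join C) = 200*200/(20) = 2000
    cost = 200 + 2*200*8 + 200 = 3600
step 3: join A via hash
    card(P join A) = 2000*60/(60) = 2000
    cost = 3600 + 2*60*6 + 2000 = 6320

6320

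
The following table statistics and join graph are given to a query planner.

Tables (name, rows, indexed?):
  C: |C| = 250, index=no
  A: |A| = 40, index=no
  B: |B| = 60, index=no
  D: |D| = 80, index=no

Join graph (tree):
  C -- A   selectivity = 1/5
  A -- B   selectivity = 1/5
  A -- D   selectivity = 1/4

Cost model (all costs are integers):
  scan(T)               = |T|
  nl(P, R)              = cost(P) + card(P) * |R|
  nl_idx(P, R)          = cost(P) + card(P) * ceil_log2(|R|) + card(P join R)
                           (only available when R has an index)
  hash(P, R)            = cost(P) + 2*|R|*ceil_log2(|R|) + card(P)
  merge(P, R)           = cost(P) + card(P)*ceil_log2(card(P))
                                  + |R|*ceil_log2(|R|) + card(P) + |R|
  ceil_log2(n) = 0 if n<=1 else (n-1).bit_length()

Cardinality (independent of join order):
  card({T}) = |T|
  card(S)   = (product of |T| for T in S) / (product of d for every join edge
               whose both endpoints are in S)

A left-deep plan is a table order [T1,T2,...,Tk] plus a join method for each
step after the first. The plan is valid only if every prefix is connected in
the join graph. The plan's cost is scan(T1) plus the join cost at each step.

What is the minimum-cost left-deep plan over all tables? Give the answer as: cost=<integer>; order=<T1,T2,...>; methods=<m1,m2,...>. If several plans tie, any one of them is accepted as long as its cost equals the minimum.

Selinger DP (subsets sized 1..n):
  {C}: scan cost=250, card=250
  {A}: scan cost=40, card=40
  {B}: scan cost=60, card=60
  {D}: scan cost=80, card=80
  {AC}: card=2000; try (A,hash)→980, (C,merge)→2570, (A,merge)→2780, (C,hash)→4080, (C,nl)→10040, (A,nl)→10250; best=980 via (A,hash)
  {AB}: card=480; try (A,hash)→600, (B,merge)→740, (A,merge)→760, (B,hash)→800, (B,nl)→2440, (A,nl)→2460; best=600 via (A,hash)
  {AD}: card=800; try (A,hash)→640, (D,merge)→960, (A,merge)→1000, (D,hash)→1200, (D,nl)→3240, (A,nl)→3280; best=640 via (A,hash)
  {ABC}: card=24000; try (B,hash)→3700, (C,hash)→5080, (C,merge)→7650, (B,merge)→25400, (C,nl)→120600, (B,nl)→120980; best=3700 via (B,hash)
  {ACD}: card=40000; try (D,hash)→4100, (C,hash)→5440, (C,merge)→11690, (D,merge)→25620, (D,nl)→160980, (C,nl)→200640; best=4100 via (D,hash)
  {ABD}: card=9600; try (B,hash)→2160, (D,hash)→2200, (D,merge)→6040, (B,merge)→9860, (D,nl)→39000, (B,nl)→48640; best=2160 via (B,hash)
  {ABCD}: card=480000; try (C,hash)→15760, (D,hash)→28820, (B,hash)→44820, (C,merge)→148410, (D,merge)→388340, (B,merge)→684520 …(+3); best=15760 via (C,hash)

cost=15760; order=D,A,B,C; methods=hash,hash,hash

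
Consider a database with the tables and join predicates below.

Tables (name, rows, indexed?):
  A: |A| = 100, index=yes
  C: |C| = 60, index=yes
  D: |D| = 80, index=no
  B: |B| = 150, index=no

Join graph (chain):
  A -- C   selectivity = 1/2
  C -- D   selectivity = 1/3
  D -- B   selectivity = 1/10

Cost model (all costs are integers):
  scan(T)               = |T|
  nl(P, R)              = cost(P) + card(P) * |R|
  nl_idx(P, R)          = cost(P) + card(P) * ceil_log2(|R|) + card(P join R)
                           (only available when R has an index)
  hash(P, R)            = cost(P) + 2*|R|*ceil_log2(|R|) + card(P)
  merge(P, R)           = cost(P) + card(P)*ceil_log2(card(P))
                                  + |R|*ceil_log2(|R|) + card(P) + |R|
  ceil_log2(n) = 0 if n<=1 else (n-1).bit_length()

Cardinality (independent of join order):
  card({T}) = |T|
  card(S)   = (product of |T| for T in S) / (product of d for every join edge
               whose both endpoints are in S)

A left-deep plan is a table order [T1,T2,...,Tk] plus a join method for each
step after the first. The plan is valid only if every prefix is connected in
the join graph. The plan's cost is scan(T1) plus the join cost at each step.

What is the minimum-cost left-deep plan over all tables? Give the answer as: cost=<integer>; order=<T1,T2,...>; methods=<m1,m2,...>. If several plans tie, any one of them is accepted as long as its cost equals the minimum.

Selinger DP (subsets sized 1..n):
  {A}: scan cost=100, card=100
  {C}: scan cost=60, card=60
  {D}: scan cost=80, card=80
  {B}: scan cost=150, card=150
  {AC}: card=3000; try (C,hash)→920, (A,merge)→1280, (C,merge)→1320, (A,hash)→1520, (A,nl_idx)→3480, (C,nl_idx)→3700 …(+2); best=920 via (C,hash)
  {CD}: card=1600; try (C,hash)→880, (D,merge)→1120, (C,merge)→1140, (D,hash)→1240, (C,nl_idx)→2160, (D,nl)→4860 …(+1); best=880 via (C,hash)
  {BD}: card=1200; try (D,hash)→1420, (B,merge)→2070, (D,merge)→2140, (B,hash)→2560, (B,nl)→12080, (D,nl)→12150; best=1420 via (D,hash)
  {ACD}: card=80000; try (A,hash)→3880, (D,hash)→5040, (A,merge)→20880, (D,merge)→40560, (A,nl_idx)→92080, (A,nl)→160880 …(+1); best=3880 via (A,hash)
  {BCD}: card=24000; try (C,hash)→3340, (B,hash)→4880, (C,merge)→16240, (B,merge)→21430, (C,nl_idx)→32620, (C,nl)→73420 …(+1); best=3340 via (C,hash)
  {ABCD}: card=1200000; try (A,hash)→28740, (B,hash)→86280, (A,merge)→388140, (A,nl_idx)→1371340, (B,merge)→1445230, (A,nl)→2403340 …(+1); best=28740 via (A,hash)

cost=28740; order=B,D,C,A; methods=hash,hash,hash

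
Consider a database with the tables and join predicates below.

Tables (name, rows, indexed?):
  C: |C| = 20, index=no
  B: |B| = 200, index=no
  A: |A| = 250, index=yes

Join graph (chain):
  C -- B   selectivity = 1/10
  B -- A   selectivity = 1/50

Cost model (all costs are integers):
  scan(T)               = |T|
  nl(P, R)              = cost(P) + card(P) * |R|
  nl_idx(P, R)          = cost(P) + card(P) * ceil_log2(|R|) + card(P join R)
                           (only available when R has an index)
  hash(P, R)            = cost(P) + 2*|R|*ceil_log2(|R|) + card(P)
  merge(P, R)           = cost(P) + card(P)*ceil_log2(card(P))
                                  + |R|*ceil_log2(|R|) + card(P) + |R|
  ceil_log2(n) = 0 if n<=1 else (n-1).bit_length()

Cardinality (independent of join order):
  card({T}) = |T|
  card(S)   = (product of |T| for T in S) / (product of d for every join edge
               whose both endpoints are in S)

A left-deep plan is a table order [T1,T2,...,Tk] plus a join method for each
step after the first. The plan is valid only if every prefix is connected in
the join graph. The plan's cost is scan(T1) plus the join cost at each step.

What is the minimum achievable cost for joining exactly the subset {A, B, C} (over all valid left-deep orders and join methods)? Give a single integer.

4000

Selinger DP over subsets of {A,B,C}:
  {C}: scan cost=20, card=20
  {B}: scan cost=200, card=200
  {A}: scan cost=250, card=250
  {BC}: card=400; try (C,hash)→600, (B,merge)→1940, (C,merge)→2120, (B,hash)→3240, (B,nl)→4020, (C,nl)→4200; best=600 via (C,hash)
  {AB}: card=1000; try (A,nl_idx)→2800, (B,hash)→3700, (A,merge)→4250, (B,merge)→4300, (A,hash)→4400, (A,nl)→50200 …(+1); best=2800 via (A,nl_idx)
  {ABC}: card=2000; try (C,hash)→4000, (A,hash)→5000, (A,nl_idx)→5800, (A,merge)→6850, (C,merge)→13920, (C,nl)→22800 …(+1); best=4000 via (C,hash)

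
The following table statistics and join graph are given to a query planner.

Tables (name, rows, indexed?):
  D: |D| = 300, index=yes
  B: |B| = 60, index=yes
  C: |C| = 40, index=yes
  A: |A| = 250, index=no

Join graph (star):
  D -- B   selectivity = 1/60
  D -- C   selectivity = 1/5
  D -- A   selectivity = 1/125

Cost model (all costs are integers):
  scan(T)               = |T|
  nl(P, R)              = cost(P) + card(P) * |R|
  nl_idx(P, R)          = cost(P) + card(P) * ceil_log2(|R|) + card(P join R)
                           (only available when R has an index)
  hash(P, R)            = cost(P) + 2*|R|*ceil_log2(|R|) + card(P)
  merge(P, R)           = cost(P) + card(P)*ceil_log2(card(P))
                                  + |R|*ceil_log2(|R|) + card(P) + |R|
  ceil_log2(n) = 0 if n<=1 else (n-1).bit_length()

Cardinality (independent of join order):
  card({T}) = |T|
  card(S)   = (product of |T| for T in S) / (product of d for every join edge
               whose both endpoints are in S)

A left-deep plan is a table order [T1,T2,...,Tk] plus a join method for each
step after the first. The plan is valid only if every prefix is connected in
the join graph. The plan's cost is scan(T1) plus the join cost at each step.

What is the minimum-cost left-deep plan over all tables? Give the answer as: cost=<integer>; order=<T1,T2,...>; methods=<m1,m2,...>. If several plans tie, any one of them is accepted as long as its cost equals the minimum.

cost=5500; order=A,D,B,C; methods=nl_idx,hash,hash

Selinger DP (subsets sized 1..n):
  {D}: scan cost=300, card=300
  {B}: scan cost=60, card=60
  {C}: scan cost=40, card=40
  {A}: scan cost=250, card=250
  {BD}: card=300; try (D,nl_idx)→900, (B,hash)→1320, (B,nl_idx)→2400, (D,merge)→3480, (B,merge)→3720, (D,hash)→5520 …(+2); best=900 via (D,nl_idx)
  {CD}: card=2400; try (C,hash)→1080, (D,nl_idx)→2800, (D,merge)→3320, (C,merge)→3580, (C,nl_idx)→4500, (D,hash)→5480 …(+2); best=1080 via (C,hash)
  {AD}: card=600; try (D,nl_idx)→3100, (A,hash)→4600, (D,merge)→5500, (A,merge)→5550, (D,hash)→5900, (D,nl)→75250 …(+1); best=3100 via (D,nl_idx)
  {BCD}: card=2400; try (C,hash)→1680, (C,merge)→4180, (B,hash)→4200, (C,nl_idx)→5100, (C,nl)→12900, (B,nl_idx)→17880 …(+2); best=1680 via (C,hash)
  {ABD}: card=600; try (B,hash)→4420, (A,hash)→5200, (A,merge)→6150, (B,nl_idx)→7300, (B,merge)→10120, (B,nl)→39100 …(+1); best=4420 via (B,hash)
  {ACD}: card=4800; try (C,hash)→4180, (A,hash)→7480, (C,merge)→9980, (C,nl_idx)→11500, (C,nl)→27100, (A,merge)→34530 …(+1); best=4180 via (C,hash)
  {ABCD}: card=4800; try (C,hash)→5500, (A,hash)→8080, (B,hash)→9700, (C,merge)→11300, (C,nl_idx)→12820, (C,nl)→28420 …(+5); best=5500 via (C,hash)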